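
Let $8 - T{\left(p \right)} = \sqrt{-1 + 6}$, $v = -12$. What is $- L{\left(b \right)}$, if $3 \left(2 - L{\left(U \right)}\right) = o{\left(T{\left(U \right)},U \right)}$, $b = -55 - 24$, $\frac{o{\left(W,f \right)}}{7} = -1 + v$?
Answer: $- \frac{97}{3} \approx -32.333$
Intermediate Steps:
$T{\left(p \right)} = 8 - \sqrt{5}$ ($T{\left(p \right)} = 8 - \sqrt{-1 + 6} = 8 - \sqrt{5}$)
$o{\left(W,f \right)} = -91$ ($o{\left(W,f \right)} = 7 \left(-1 - 12\right) = 7 \left(-13\right) = -91$)
$b = -79$
$L{\left(U \right)} = \frac{97}{3}$ ($L{\left(U \right)} = 2 - - \frac{91}{3} = 2 + \frac{91}{3} = \frac{97}{3}$)
$- L{\left(b \right)} = \left(-1\right) \frac{97}{3} = - \frac{97}{3}$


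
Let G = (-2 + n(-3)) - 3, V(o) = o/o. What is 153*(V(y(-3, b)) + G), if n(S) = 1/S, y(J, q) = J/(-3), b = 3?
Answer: -663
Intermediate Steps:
y(J, q) = -J/3 (y(J, q) = J*(-1/3) = -J/3)
n(S) = 1/S
V(o) = 1
G = -16/3 (G = (-2 + 1/(-3)) - 3 = (-2 - 1/3) - 3 = -7/3 - 3 = -16/3 ≈ -5.3333)
153*(V(y(-3, b)) + G) = 153*(1 - 16/3) = 153*(-13/3) = -663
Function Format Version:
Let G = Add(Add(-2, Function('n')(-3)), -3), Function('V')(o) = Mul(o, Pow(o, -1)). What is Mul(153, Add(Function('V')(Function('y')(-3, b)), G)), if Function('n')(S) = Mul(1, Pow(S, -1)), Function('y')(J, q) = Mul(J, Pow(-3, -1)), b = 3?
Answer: -663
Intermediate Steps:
Function('y')(J, q) = Mul(Rational(-1, 3), J) (Function('y')(J, q) = Mul(J, Rational(-1, 3)) = Mul(Rational(-1, 3), J))
Function('n')(S) = Pow(S, -1)
Function('V')(o) = 1
G = Rational(-16, 3) (G = Add(Add(-2, Pow(-3, -1)), -3) = Add(Add(-2, Rational(-1, 3)), -3) = Add(Rational(-7, 3), -3) = Rational(-16, 3) ≈ -5.3333)
Mul(153, Add(Function('V')(Function('y')(-3, b)), G)) = Mul(153, Add(1, Rational(-16, 3))) = Mul(153, Rational(-13, 3)) = -663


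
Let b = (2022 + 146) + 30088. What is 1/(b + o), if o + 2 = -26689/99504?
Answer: 99504/3209375327 ≈ 3.1004e-5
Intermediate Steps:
b = 32256 (b = 2168 + 30088 = 32256)
o = -225697/99504 (o = -2 - 26689/99504 = -225697/99504 ≈ -2.2682)
1/(b + o) = 1/(32256 - 225697/99504) = 1/(3209375327/99504) = 99504/3209375327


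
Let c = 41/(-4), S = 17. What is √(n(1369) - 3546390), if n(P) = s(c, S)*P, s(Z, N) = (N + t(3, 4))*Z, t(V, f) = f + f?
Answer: I*√15588785/2 ≈ 1974.1*I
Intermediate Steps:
t(V, f) = 2*f
c = -41/4 (c = 41*(-¼) = -41/4 ≈ -10.250)
s(Z, N) = Z*(8 + N) (s(Z, N) = (N + 2*4)*Z = (N + 8)*Z = (8 + N)*Z = Z*(8 + N))
n(P) = -1025*P/4 (n(P) = (-41*(8 + 17)/4)*P = (-41/4*25)*P = -1025*P/4)
√(n(1369) - 3546390) = √(-1025/4*1369 - 3546390) = √(-1403225/4 - 3546390) = √(-15588785/4) = I*√15588785/2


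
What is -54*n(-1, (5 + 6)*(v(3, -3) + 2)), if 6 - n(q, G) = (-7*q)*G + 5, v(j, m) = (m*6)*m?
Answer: 232794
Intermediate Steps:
v(j, m) = 6*m**2 (v(j, m) = (6*m)*m = 6*m**2)
n(q, G) = 1 + 7*G*q (n(q, G) = 6 - ((-7*q)*G + 5) = 6 - (-7*G*q + 5) = 6 - (5 - 7*G*q) = 6 + (-5 + 7*G*q) = 1 + 7*G*q)
-54*n(-1, (5 + 6)*(v(3, -3) + 2)) = -54*(1 + 7*((5 + 6)*(6*(-3)**2 + 2))*(-1)) = -54*(1 + 7*(11*(6*9 + 2))*(-1)) = -54*(1 + 7*(11*(54 + 2))*(-1)) = -54*(1 + 7*(11*56)*(-1)) = -54*(1 + 7*616*(-1)) = -54*(1 - 4312) = -54*(-4311) = 232794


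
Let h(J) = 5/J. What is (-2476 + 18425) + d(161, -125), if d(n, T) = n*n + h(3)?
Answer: 125615/3 ≈ 41872.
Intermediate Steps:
d(n, T) = 5/3 + n² (d(n, T) = n*n + 5/3 = n² + 5*(⅓) = n² + 5/3 = 5/3 + n²)
(-2476 + 18425) + d(161, -125) = (-2476 + 18425) + (5/3 + 161²) = 15949 + (5/3 + 25921) = 15949 + 77768/3 = 125615/3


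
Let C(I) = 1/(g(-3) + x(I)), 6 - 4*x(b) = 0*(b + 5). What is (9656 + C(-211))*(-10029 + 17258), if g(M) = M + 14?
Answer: 1745095058/25 ≈ 6.9804e+7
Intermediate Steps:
x(b) = 3/2 (x(b) = 3/2 - 0*(b + 5) = 3/2 - 0*(5 + b) = 3/2 - ¼*0 = 3/2 + 0 = 3/2)
g(M) = 14 + M
C(I) = 2/25 (C(I) = 1/((14 - 3) + 3/2) = 1/(11 + 3/2) = 1/(25/2) = 2/25)
(9656 + C(-211))*(-10029 + 17258) = (9656 + 2/25)*(-10029 + 17258) = (241402/25)*7229 = 1745095058/25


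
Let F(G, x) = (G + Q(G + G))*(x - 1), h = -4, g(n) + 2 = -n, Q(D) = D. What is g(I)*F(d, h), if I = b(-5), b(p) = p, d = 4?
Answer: -180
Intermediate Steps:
I = -5
g(n) = -2 - n
F(G, x) = 3*G*(-1 + x) (F(G, x) = (G + (G + G))*(x - 1) = (G + 2*G)*(-1 + x) = (3*G)*(-1 + x) = 3*G*(-1 + x))
g(I)*F(d, h) = (-2 - 1*(-5))*(3*4*(-1 - 4)) = (-2 + 5)*(3*4*(-5)) = 3*(-60) = -180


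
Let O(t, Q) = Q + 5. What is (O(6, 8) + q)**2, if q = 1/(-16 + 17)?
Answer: 196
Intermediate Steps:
O(t, Q) = 5 + Q
q = 1 (q = 1/1 = 1)
(O(6, 8) + q)**2 = ((5 + 8) + 1)**2 = (13 + 1)**2 = 14**2 = 196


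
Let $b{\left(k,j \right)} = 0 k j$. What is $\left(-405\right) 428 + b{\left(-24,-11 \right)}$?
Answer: $-173340$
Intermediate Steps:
$b{\left(k,j \right)} = 0$ ($b{\left(k,j \right)} = 0 j = 0$)
$\left(-405\right) 428 + b{\left(-24,-11 \right)} = \left(-405\right) 428 + 0 = -173340 + 0 = -173340$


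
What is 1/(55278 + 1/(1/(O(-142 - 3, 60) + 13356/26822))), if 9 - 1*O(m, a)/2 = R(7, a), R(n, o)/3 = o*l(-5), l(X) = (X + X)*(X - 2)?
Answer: 13411/403624134 ≈ 3.3226e-5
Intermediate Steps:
l(X) = 2*X*(-2 + X) (l(X) = (2*X)*(-2 + X) = 2*X*(-2 + X))
R(n, o) = 210*o (R(n, o) = 3*(o*(2*(-5)*(-2 - 5))) = 3*(o*(2*(-5)*(-7))) = 3*(o*70) = 3*(70*o) = 210*o)
O(m, a) = 18 - 420*a
1/(55278 + 1/(1/(O(-142 - 3, 60) + 13356/26822))) = 1/(55278 + 1/(1/((18 - 420*60) + 13356/26822))) = 1/(55278 + 1/(1/((18 - 25200) + 13356*(1/26822)))) = 1/(55278 + 1/(1/(-25182 + 6678/13411))) = 1/(55278 + 1/(1/(-337709124/13411))) = 1/(55278 + 1/(-13411/337709124)) = 1/(55278 - 337709124/13411) = 1/(403624134/13411) = 13411/403624134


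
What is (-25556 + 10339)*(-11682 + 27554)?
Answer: -241524224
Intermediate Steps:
(-25556 + 10339)*(-11682 + 27554) = -15217*15872 = -241524224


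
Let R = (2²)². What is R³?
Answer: 4096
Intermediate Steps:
R = 16 (R = 4² = 16)
R³ = 16³ = 4096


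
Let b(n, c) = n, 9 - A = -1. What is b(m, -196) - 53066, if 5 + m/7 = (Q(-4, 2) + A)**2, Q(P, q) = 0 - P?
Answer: -51729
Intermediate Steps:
Q(P, q) = -P
A = 10 (A = 9 - 1*(-1) = 9 + 1 = 10)
m = 1337 (m = -35 + 7*(-1*(-4) + 10)**2 = -35 + 7*(4 + 10)**2 = -35 + 7*14**2 = -35 + 7*196 = -35 + 1372 = 1337)
b(m, -196) - 53066 = 1337 - 53066 = -51729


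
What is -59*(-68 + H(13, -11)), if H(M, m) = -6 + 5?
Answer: 4071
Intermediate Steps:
H(M, m) = -1
-59*(-68 + H(13, -11)) = -59*(-68 - 1) = -59*(-69) = 4071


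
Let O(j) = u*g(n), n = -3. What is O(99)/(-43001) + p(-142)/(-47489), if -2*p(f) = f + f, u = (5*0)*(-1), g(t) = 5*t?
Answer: -142/47489 ≈ -0.0029902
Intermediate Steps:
u = 0 (u = 0*(-1) = 0)
O(j) = 0 (O(j) = 0*(5*(-3)) = 0*(-15) = 0)
p(f) = -f (p(f) = -(f + f)/2 = -f)
O(99)/(-43001) + p(-142)/(-47489) = 0/(-43001) - 1*(-142)/(-47489) = 0*(-1/43001) + 142*(-1/47489) = 0 - 142/47489 = -142/47489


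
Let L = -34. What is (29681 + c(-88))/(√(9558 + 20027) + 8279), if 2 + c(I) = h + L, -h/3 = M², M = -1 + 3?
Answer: 245331607/68512256 - 29633*√29585/68512256 ≈ 3.5064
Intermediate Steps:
M = 2
h = -12 (h = -3*2² = -3*4 = -12)
c(I) = -48 (c(I) = -2 + (-12 - 34) = -2 - 46 = -48)
(29681 + c(-88))/(√(9558 + 20027) + 8279) = (29681 - 48)/(√(9558 + 20027) + 8279) = 29633/(√29585 + 8279) = 29633/(8279 + √29585)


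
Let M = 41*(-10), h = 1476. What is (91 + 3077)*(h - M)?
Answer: 5974848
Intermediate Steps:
M = -410
(91 + 3077)*(h - M) = (91 + 3077)*(1476 - 1*(-410)) = 3168*(1476 + 410) = 3168*1886 = 5974848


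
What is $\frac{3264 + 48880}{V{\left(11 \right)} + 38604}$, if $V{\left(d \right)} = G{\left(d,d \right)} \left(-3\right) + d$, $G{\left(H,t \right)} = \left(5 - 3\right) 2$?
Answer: $\frac{52144}{38603} \approx 1.3508$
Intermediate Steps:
$G{\left(H,t \right)} = 4$ ($G{\left(H,t \right)} = 2 \cdot 2 = 4$)
$V{\left(d \right)} = -12 + d$ ($V{\left(d \right)} = 4 \left(-3\right) + d = -12 + d$)
$\frac{3264 + 48880}{V{\left(11 \right)} + 38604} = \frac{3264 + 48880}{\left(-12 + 11\right) + 38604} = \frac{52144}{-1 + 38604} = \frac{52144}{38603}$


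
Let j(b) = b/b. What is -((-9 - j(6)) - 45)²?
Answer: -3025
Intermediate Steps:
j(b) = 1
-((-9 - j(6)) - 45)² = -((-9 - 1*1) - 45)² = -((-9 - 1) - 45)² = -(-10 - 45)² = -1*(-55)² = -1*3025 = -3025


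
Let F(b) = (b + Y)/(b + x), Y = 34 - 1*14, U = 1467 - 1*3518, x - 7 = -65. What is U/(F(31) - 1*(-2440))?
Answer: -18459/21943 ≈ -0.84122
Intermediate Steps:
x = -58 (x = 7 - 65 = -58)
U = -2051 (U = 1467 - 3518 = -2051)
Y = 20 (Y = 34 - 14 = 20)
F(b) = (20 + b)/(-58 + b) (F(b) = (b + 20)/(b - 58) = (20 + b)/(-58 + b))
U/(F(31) - 1*(-2440)) = -2051/((20 + 31)/(-58 + 31) - 1*(-2440)) = -2051/(51/(-27) + 2440) = -2051/(-1/27*51 + 2440) = -2051/(-17/9 + 2440) = -2051/21943/9 = -2051*9/21943 = -18459/21943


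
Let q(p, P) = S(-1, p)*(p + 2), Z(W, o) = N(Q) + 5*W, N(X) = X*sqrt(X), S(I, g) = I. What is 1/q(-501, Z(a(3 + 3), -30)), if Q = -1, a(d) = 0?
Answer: 1/499 ≈ 0.0020040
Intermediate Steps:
N(X) = X**(3/2)
Z(W, o) = -I + 5*W (Z(W, o) = (-1)**(3/2) + 5*W = -I + 5*W)
q(p, P) = -2 - p (q(p, P) = -(p + 2) = -(2 + p) = -2 - p)
1/q(-501, Z(a(3 + 3), -30)) = 1/(-2 - 1*(-501)) = 1/(-2 + 501) = 1/499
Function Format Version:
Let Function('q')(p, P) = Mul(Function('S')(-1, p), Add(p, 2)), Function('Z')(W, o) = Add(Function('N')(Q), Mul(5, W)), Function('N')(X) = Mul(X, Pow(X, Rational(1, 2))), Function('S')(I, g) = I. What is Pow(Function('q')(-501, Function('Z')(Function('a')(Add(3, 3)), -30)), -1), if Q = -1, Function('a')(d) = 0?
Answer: Rational(1, 499) ≈ 0.0020040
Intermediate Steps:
Function('N')(X) = Pow(X, Rational(3, 2))
Function('Z')(W, o) = Add(Mul(-1, I), Mul(5, W)) (Function('Z')(W, o) = Add(Pow(-1, Rational(3, 2)), Mul(5, W)) = Add(Mul(-1, I), Mul(5, W)))
Function('q')(p, P) = Add(-2, Mul(-1, p)) (Function('q')(p, P) = Mul(-1, Add(p, 2)) = Mul(-1, Add(2, p)) = Add(-2, Mul(-1, p)))
Pow(Function('q')(-501, Function('Z')(Function('a')(Add(3, 3)), -30)), -1) = Pow(Add(-2, Mul(-1, -501)), -1) = Pow(Add(-2, 501), -1) = Pow(499, -1) = Rational(1, 499)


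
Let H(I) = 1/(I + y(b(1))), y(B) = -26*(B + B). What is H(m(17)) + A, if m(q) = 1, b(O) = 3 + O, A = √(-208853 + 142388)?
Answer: -1/207 + 3*I*√7385 ≈ -0.0048309 + 257.81*I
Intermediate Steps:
A = 3*I*√7385 (A = √(-66465) = 3*I*√7385 ≈ 257.81*I)
y(B) = -52*B
H(I) = 1/(-208 + I) (H(I) = 1/(I - 52*(3 + 1)) = 1/(I - 52*4) = 1/(I - 208) = 1/(-208 + I))
H(m(17)) + A = 1/(-208 + 1) + 3*I*√7385 = 1/(-207) + 3*I*√7385 = -1/207 + 3*I*√7385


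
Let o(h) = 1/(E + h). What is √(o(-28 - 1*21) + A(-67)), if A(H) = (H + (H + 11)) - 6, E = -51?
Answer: I*√12901/10 ≈ 11.358*I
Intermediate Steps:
o(h) = 1/(-51 + h)
A(H) = 5 + 2*H (A(H) = (H + (11 + H)) - 6 = (11 + 2*H) - 6 = 5 + 2*H)
√(o(-28 - 1*21) + A(-67)) = √(1/(-51 + (-28 - 1*21)) + (5 + 2*(-67))) = √(1/(-51 + (-28 - 21)) + (5 - 134)) = √(1/(-51 - 49) - 129) = √(1/(-100) - 129) = √(-1/100 - 129) = √(-12901/100) = I*√12901/10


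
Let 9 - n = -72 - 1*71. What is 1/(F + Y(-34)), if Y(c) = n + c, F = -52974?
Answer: -1/52856 ≈ -1.8919e-5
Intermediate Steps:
n = 152 (n = 9 - (-72 - 1*71) = 9 - (-72 - 71) = 9 - 1*(-143) = 9 + 143 = 152)
Y(c) = 152 + c
1/(F + Y(-34)) = 1/(-52974 + (152 - 34)) = 1/(-52974 + 118) = 1/(-52856) = -1/52856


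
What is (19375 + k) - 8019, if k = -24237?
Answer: -12881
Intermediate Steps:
(19375 + k) - 8019 = (19375 - 24237) - 8019 = -4862 - 8019 = -12881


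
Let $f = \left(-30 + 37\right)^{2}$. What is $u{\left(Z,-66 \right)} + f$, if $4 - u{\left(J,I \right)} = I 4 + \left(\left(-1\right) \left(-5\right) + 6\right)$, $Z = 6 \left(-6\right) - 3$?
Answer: $306$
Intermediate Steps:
$Z = -39$ ($Z = -36 - 3 = -39$)
$f = 49$ ($f = 7^{2} = 49$)
$u{\left(J,I \right)} = -7 - 4 I$ ($u{\left(J,I \right)} = 4 - \left(I 4 + \left(\left(-1\right) \left(-5\right) + 6\right)\right) = 4 - \left(4 I + \left(5 + 6\right)\right) = 4 - \left(4 I + 11\right) = 4 - \left(11 + 4 I\right) = -7 - 4 I$)
$u{\left(Z,-66 \right)} + f = \left(-7 - -264\right) + 49 = \left(-7 + 264\right) + 49 = 257 + 49 = 306$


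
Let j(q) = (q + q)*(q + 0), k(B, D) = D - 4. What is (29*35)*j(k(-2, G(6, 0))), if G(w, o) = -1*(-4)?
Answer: 0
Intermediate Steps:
G(w, o) = 4
k(B, D) = -4 + D
j(q) = 2*q² (j(q) = (2*q)*q = 2*q²)
(29*35)*j(k(-2, G(6, 0))) = (29*35)*(2*(-4 + 4)²) = 1015*(2*0²) = 1015*(2*0) = 1015*0 = 0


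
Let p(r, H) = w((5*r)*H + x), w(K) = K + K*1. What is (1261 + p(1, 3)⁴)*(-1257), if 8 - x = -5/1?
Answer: -12363546549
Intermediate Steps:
x = 13 (x = 8 - (-5)/1 = 8 - (-5) = 8 - 1*(-5) = 8 + 5 = 13)
w(K) = 2*K (w(K) = K + K = 2*K)
p(r, H) = 26 + 10*H*r (p(r, H) = 2*((5*r)*H + 13) = 2*(5*H*r + 13) = 2*(13 + 5*H*r) = 26 + 10*H*r)
(1261 + p(1, 3)⁴)*(-1257) = (1261 + (26 + 10*3*1)⁴)*(-1257) = (1261 + (26 + 30)⁴)*(-1257) = (1261 + 56⁴)*(-1257) = (1261 + 9834496)*(-1257) = 9835757*(-1257) = -12363546549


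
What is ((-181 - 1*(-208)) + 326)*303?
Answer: 106959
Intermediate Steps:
((-181 - 1*(-208)) + 326)*303 = ((-181 + 208) + 326)*303 = (27 + 326)*303 = 353*303 = 106959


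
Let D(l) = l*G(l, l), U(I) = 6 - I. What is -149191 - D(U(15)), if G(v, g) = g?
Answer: -149272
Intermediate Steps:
D(l) = l² (D(l) = l*l = l²)
-149191 - D(U(15)) = -149191 - (6 - 1*15)² = -149191 - (6 - 15)² = -149191 - 1*(-9)² = -149191 - 1*81 = -149191 - 81 = -149272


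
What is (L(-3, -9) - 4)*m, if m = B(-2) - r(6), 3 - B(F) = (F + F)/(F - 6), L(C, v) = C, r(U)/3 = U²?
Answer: 1477/2 ≈ 738.50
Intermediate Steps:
r(U) = 3*U²
B(F) = 3 - 2*F/(-6 + F) (B(F) = 3 - (F + F)/(F - 6) = 3 - 2*F/(-6 + F))
m = -211/2 (m = (-18 - 2)/(-6 - 2) - 3*6² = -20/(-8) - 3*36 = -⅛*(-20) - 1*108 = 5/2 - 108 = -211/2 ≈ -105.50)
(L(-3, -9) - 4)*m = (-3 - 4)*(-211/2) = -7*(-211/2) = 1477/2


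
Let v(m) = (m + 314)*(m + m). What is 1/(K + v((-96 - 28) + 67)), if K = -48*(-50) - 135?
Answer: -1/27033 ≈ -3.6992e-5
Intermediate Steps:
K = 2265 (K = 2400 - 135 = 2265)
v(m) = 2*m*(314 + m) (v(m) = (314 + m)*(2*m) = 2*m*(314 + m))
1/(K + v((-96 - 28) + 67)) = 1/(2265 + 2*((-96 - 28) + 67)*(314 + ((-96 - 28) + 67))) = 1/(2265 + 2*(-124 + 67)*(314 + (-124 + 67))) = 1/(2265 + 2*(-57)*(314 - 57)) = 1/(2265 + 2*(-57)*257) = 1/(2265 - 29298) = 1/(-27033) = -1/27033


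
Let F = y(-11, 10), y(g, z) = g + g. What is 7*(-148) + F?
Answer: -1058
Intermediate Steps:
y(g, z) = 2*g
F = -22 (F = 2*(-11) = -22)
7*(-148) + F = 7*(-148) - 22 = -1036 - 22 = -1058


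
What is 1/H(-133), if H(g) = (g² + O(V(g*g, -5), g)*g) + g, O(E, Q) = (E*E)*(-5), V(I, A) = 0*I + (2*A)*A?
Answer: 1/1680056 ≈ 5.9522e-7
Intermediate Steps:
V(I, A) = 2*A² (V(I, A) = 0 + 2*A² = 2*A²)
O(E, Q) = -5*E² (O(E, Q) = E²*(-5) = -5*E²)
H(g) = g² - 12499*g (H(g) = (g² + (-5*(2*(-5)²)²)*g) + g = (g² + (-5*(2*25)²)*g) + g = (g² + (-5*50²)*g) + g = (g² + (-5*2500)*g) + g = (g² - 12500*g) + g = g² - 12499*g)
1/H(-133) = 1/(-133*(-12499 - 133)) = 1/(-133*(-12632)) = 1/1680056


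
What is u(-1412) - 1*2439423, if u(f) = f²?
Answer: -445679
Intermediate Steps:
u(-1412) - 1*2439423 = (-1412)² - 1*2439423 = 1993744 - 2439423 = -445679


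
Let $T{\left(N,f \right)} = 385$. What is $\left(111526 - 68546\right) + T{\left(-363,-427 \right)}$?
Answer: $43365$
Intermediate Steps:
$\left(111526 - 68546\right) + T{\left(-363,-427 \right)} = \left(111526 - 68546\right) + 385 = 42980 + 385 = 43365$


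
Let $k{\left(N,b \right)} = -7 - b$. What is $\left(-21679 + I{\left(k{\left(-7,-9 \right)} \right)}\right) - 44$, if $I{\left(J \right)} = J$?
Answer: $-21721$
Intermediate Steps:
$\left(-21679 + I{\left(k{\left(-7,-9 \right)} \right)}\right) - 44 = \left(-21679 - -2\right) - 44 = \left(-21679 + \left(-7 + 9\right)\right) - 44 = \left(-21679 + 2\right) - 44 = -21677 - 44 = -21721$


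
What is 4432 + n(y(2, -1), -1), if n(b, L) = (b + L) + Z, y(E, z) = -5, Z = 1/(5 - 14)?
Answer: 39833/9 ≈ 4425.9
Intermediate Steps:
Z = -⅑ (Z = 1/(-9) = -⅑ ≈ -0.11111)
n(b, L) = -⅑ + L + b (n(b, L) = (b + L) - ⅑ = (L + b) - ⅑ = -⅑ + L + b)
4432 + n(y(2, -1), -1) = 4432 + (-⅑ - 1 - 5) = 4432 - 55/9 = 39833/9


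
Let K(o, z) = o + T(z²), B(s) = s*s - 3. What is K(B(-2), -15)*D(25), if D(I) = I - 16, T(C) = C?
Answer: 2034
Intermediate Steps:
B(s) = -3 + s² (B(s) = s² - 3 = -3 + s²)
K(o, z) = o + z²
D(I) = -16 + I
K(B(-2), -15)*D(25) = ((-3 + (-2)²) + (-15)²)*(-16 + 25) = ((-3 + 4) + 225)*9 = (1 + 225)*9 = 226*9 = 2034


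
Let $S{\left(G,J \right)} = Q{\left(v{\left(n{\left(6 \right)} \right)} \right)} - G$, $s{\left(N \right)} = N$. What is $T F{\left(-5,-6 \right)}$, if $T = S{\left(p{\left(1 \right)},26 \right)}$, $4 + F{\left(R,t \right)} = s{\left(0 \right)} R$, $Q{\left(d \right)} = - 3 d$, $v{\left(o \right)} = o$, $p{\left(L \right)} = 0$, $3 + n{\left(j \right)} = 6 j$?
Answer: $396$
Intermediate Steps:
$n{\left(j \right)} = -3 + 6 j$
$F{\left(R,t \right)} = -4$ ($F{\left(R,t \right)} = -4 + 0 R = -4 + 0 = -4$)
$S{\left(G,J \right)} = -99 - G$ ($S{\left(G,J \right)} = - 3 \left(-3 + 6 \cdot 6\right) - G = - 3 \left(-3 + 36\right) - G = \left(-3\right) 33 - G = -99 - G$)
$T = -99$ ($T = -99 - 0 = -99 + 0 = -99$)
$T F{\left(-5,-6 \right)} = \left(-99\right) \left(-4\right) = 396$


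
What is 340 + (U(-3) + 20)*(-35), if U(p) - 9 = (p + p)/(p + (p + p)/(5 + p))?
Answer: -710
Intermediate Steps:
U(p) = 9 + 2*p/(p + 2*p/(5 + p)) (U(p) = 9 + (p + p)/(p + (p + p)/(5 + p)) = 9 + (2*p)/(p + (2*p)/(5 + p)) = 9 + (2*p)/(p + 2*p/(5 + p)) = 9 + 2*p/(p + 2*p/(5 + p)))
340 + (U(-3) + 20)*(-35) = 340 + ((73 + 11*(-3))/(7 - 3) + 20)*(-35) = 340 + ((73 - 33)/4 + 20)*(-35) = 340 + ((1/4)*40 + 20)*(-35) = 340 + (10 + 20)*(-35) = 340 + 30*(-35) = 340 - 1050 = -710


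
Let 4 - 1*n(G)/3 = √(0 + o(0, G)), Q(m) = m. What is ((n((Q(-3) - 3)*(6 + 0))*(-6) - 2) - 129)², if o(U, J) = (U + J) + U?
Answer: 29545 - 43848*I ≈ 29545.0 - 43848.0*I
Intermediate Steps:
o(U, J) = J + 2*U (o(U, J) = (J + U) + U = J + 2*U)
n(G) = 12 - 3*√G (n(G) = 12 - 3*√(0 + (G + 2*0)) = 12 - 3*√(0 + (G + 0)) = 12 - 3*√(0 + G) = 12 - 3*√G)
((n((Q(-3) - 3)*(6 + 0))*(-6) - 2) - 129)² = (((12 - 3*√(-3 - 3)*√(6 + 0))*(-6) - 2) - 129)² = (((12 - 3*6*I)*(-6) - 2) - 129)² = (((12 - 18*I)*(-6) - 2) - 129)² = (((-72 + 108*I) - 2) - 129)² = ((-74 + 108*I) - 129)² = (-203 + 108*I)²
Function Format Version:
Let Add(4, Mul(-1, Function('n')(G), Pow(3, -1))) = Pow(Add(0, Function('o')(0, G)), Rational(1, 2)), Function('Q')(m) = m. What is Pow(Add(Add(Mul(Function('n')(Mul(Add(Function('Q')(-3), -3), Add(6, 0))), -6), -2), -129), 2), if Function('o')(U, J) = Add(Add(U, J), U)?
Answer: Add(29545, Mul(-43848, I)) ≈ Add(29545., Mul(-43848., I))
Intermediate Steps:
Function('o')(U, J) = Add(J, Mul(2, U)) (Function('o')(U, J) = Add(Add(J, U), U) = Add(J, Mul(2, U)))
Function('n')(G) = Add(12, Mul(-3, Pow(G, Rational(1, 2)))) (Function('n')(G) = Add(12, Mul(-3, Pow(Add(0, Add(G, Mul(2, 0))), Rational(1, 2)))) = Add(12, Mul(-3, Pow(Add(0, Add(G, 0)), Rational(1, 2)))) = Add(12, Mul(-3, Pow(Add(0, G), Rational(1, 2)))) = Add(12, Mul(-3, Pow(G, Rational(1, 2)))))
Pow(Add(Add(Mul(Function('n')(Mul(Add(Function('Q')(-3), -3), Add(6, 0))), -6), -2), -129), 2) = Pow(Add(Add(Mul(Add(12, Mul(-3, Pow(Mul(Add(-3, -3), Add(6, 0)), Rational(1, 2)))), -6), -2), -129), 2) = Pow(Add(Add(Mul(Add(12, Mul(-3, Pow(Mul(-6, 6), Rational(1, 2)))), -6), -2), -129), 2) = Pow(Add(Add(Mul(Add(12, Mul(-3, Pow(-36, Rational(1, 2)))), -6), -2), -129), 2) = Pow(Add(Add(Mul(Add(12, Mul(-3, Mul(6, I))), -6), -2), -129), 2) = Pow(Add(Add(Mul(Add(12, Mul(-18, I)), -6), -2), -129), 2) = Pow(Add(Add(Add(-72, Mul(108, I)), -2), -129), 2) = Pow(Add(Add(-74, Mul(108, I)), -129), 2) = Pow(Add(-203, Mul(108, I)), 2)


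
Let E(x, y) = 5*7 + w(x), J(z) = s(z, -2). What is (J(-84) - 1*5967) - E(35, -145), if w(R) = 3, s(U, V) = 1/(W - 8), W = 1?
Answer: -42036/7 ≈ -6005.1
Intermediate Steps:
s(U, V) = -⅐ (s(U, V) = 1/(1 - 8) = 1/(-7) = -⅐)
J(z) = -⅐
E(x, y) = 38 (E(x, y) = 5*7 + 3 = 35 + 3 = 38)
(J(-84) - 1*5967) - E(35, -145) = (-⅐ - 1*5967) - 1*38 = (-⅐ - 5967) - 38 = -41770/7 - 38 = -42036/7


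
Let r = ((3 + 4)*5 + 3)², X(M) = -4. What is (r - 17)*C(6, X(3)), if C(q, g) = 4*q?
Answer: 34248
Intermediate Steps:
r = 1444 (r = (7*5 + 3)² = (35 + 3)² = 38² = 1444)
(r - 17)*C(6, X(3)) = (1444 - 17)*(4*6) = 1427*24 = 34248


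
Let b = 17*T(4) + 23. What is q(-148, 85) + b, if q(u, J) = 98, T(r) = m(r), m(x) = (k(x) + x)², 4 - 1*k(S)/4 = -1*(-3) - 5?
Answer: 13449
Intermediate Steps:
k(S) = 24 (k(S) = 16 - 4*(-1*(-3) - 5) = 16 - 4*(3 - 5) = 16 - 4*(-2) = 16 + 8 = 24)
m(x) = (24 + x)²
T(r) = (24 + r)²
b = 13351 (b = 17*(24 + 4)² + 23 = 17*28² + 23 = 17*784 + 23 = 13328 + 23 = 13351)
q(-148, 85) + b = 98 + 13351 = 13449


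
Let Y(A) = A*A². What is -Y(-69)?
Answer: 328509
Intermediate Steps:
Y(A) = A³
-Y(-69) = -1*(-69)³ = -1*(-328509) = 328509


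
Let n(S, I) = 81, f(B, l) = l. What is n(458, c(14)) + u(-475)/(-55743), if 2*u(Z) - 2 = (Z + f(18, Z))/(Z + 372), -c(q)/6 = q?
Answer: 27356663/337737 ≈ 81.000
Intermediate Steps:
c(q) = -6*q
u(Z) = 1 + Z/(372 + Z) (u(Z) = 1 + ((Z + Z)/(Z + 372))/2 = 1 + ((2*Z)/(372 + Z))/2 = 1 + (2*Z/(372 + Z))/2 = 1 + Z/(372 + Z))
n(458, c(14)) + u(-475)/(-55743) = 81 + (2*(186 - 475)/(372 - 475))/(-55743) = 81 + (2*(-289)/(-103))*(-1/55743) = 81 + (2*(-1/103)*(-289))*(-1/55743) = 81 + (578/103)*(-1/55743) = 81 - 34/337737 = 27356663/337737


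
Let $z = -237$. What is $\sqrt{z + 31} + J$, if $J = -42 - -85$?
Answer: $43 + i \sqrt{206} \approx 43.0 + 14.353 i$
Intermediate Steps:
$J = 43$ ($J = -42 + 85 = 43$)
$\sqrt{z + 31} + J = \sqrt{-237 + 31} + 43 = \sqrt{-206} + 43 = i \sqrt{206} + 43 = 43 + i \sqrt{206}$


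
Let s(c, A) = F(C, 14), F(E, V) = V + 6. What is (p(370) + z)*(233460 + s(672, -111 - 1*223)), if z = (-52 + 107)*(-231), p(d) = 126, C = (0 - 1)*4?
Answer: -2936944920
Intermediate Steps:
C = -4 (C = -1*4 = -4)
z = -12705 (z = 55*(-231) = -12705)
F(E, V) = 6 + V
s(c, A) = 20 (s(c, A) = 6 + 14 = 20)
(p(370) + z)*(233460 + s(672, -111 - 1*223)) = (126 - 12705)*(233460 + 20) = -12579*233480 = -2936944920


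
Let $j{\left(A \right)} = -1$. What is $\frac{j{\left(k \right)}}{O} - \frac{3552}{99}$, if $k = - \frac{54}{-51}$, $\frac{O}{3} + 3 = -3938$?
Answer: $- \frac{4666133}{130053} \approx -35.879$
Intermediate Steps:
$O = -11823$ ($O = -9 + 3 \left(-3938\right) = -9 - 11814 = -11823$)
$k = \frac{18}{17}$ ($k = \left(-54\right) \left(- \frac{1}{51}\right) = \frac{18}{17} \approx 1.0588$)
$\frac{j{\left(k \right)}}{O} - \frac{3552}{99} = - \frac{1}{-11823} - \frac{3552}{99} = \left(-1\right) \left(- \frac{1}{11823}\right) - \frac{1184}{33} = \frac{1}{11823} - \frac{1184}{33} = - \frac{4666133}{130053}$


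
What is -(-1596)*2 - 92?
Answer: 3100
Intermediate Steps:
-(-1596)*2 - 92 = -84*(-38) - 92 = 3192 - 92 = 3100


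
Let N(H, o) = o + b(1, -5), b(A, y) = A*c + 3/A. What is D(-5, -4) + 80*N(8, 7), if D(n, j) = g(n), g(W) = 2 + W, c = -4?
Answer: 477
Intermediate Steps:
D(n, j) = 2 + n
b(A, y) = -4*A + 3/A (b(A, y) = A*(-4) + 3/A = -4*A + 3/A)
N(H, o) = -1 + o (N(H, o) = o + (-4*1 + 3/1) = o + (-4 + 3*1) = o + (-4 + 3) = o - 1 = -1 + o)
D(-5, -4) + 80*N(8, 7) = (2 - 5) + 80*(-1 + 7) = -3 + 80*6 = -3 + 480 = 477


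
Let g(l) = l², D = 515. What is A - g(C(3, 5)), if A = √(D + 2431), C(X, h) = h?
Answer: -25 + √2946 ≈ 29.277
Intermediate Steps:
A = √2946 (A = √(515 + 2431) = √2946 ≈ 54.277)
A - g(C(3, 5)) = √2946 - 1*5² = √2946 - 1*25 = √2946 - 25 = -25 + √2946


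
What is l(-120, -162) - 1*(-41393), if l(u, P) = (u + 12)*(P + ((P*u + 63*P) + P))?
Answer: -920887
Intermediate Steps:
l(u, P) = (12 + u)*(65*P + P*u) (l(u, P) = (12 + u)*(P + ((63*P + P*u) + P)) = (12 + u)*(P + (64*P + P*u)) = (12 + u)*(65*P + P*u))
l(-120, -162) - 1*(-41393) = -162*(780 + (-120)² + 77*(-120)) - 1*(-41393) = -162*(780 + 14400 - 9240) + 41393 = -162*5940 + 41393 = -962280 + 41393 = -920887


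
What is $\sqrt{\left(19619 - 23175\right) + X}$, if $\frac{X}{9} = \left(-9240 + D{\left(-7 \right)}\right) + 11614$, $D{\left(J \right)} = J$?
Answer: $\sqrt{17747} \approx 133.22$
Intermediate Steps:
$X = 21303$ ($X = 9 \left(\left(-9240 - 7\right) + 11614\right) = 9 \left(-9247 + 11614\right) = 9 \cdot 2367 = 21303$)
$\sqrt{\left(19619 - 23175\right) + X} = \sqrt{\left(19619 - 23175\right) + 21303} = \sqrt{-3556 + 21303} = \sqrt{17747}$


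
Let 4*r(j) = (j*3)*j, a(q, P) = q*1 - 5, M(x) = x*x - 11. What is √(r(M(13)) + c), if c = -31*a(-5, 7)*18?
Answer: √24303 ≈ 155.89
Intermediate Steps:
M(x) = -11 + x² (M(x) = x² - 11 = -11 + x²)
a(q, P) = -5 + q (a(q, P) = q - 5 = -5 + q)
r(j) = 3*j²/4 (r(j) = ((j*3)*j)/4 = ((3*j)*j)/4 = (3*j²)/4 = 3*j²/4)
c = 5580 (c = -31*(-5 - 5)*18 = -31*(-10)*18 = 310*18 = 5580)
√(r(M(13)) + c) = √(3*(-11 + 13²)²/4 + 5580) = √(3*(-11 + 169)²/4 + 5580) = √((¾)*158² + 5580) = √((¾)*24964 + 5580) = √(18723 + 5580) = √24303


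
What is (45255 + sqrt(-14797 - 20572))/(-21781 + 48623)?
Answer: 45255/26842 + I*sqrt(35369)/26842 ≈ 1.686 + 0.0070064*I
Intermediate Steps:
(45255 + sqrt(-14797 - 20572))/(-21781 + 48623) = (45255 + sqrt(-35369))/26842 = (45255 + I*sqrt(35369))*(1/26842) = 45255/26842 + I*sqrt(35369)/26842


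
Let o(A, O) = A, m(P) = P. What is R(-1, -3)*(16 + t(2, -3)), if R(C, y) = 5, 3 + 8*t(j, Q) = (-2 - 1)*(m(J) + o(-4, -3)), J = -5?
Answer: 95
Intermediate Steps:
t(j, Q) = 3 (t(j, Q) = -3/8 + ((-2 - 1)*(-5 - 4))/8 = -3/8 + (-3*(-9))/8 = -3/8 + (⅛)*27 = -3/8 + 27/8 = 3)
R(-1, -3)*(16 + t(2, -3)) = 5*(16 + 3) = 5*19 = 95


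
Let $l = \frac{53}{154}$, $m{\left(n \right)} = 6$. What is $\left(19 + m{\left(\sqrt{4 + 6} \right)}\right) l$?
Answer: $\frac{1325}{154} \approx 8.6039$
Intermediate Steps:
$l = \frac{53}{154}$ ($l = 53 \cdot \frac{1}{154} = \frac{53}{154} \approx 0.34416$)
$\left(19 + m{\left(\sqrt{4 + 6} \right)}\right) l = \left(19 + 6\right) \frac{53}{154} = 25 \cdot \frac{53}{154} = \frac{1325}{154}$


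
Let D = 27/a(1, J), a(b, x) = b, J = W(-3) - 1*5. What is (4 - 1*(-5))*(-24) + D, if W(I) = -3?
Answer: -189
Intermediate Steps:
J = -8 (J = -3 - 1*5 = -3 - 5 = -8)
D = 27 (D = 27/1 = 27*1 = 27)
(4 - 1*(-5))*(-24) + D = (4 - 1*(-5))*(-24) + 27 = (4 + 5)*(-24) + 27 = 9*(-24) + 27 = -216 + 27 = -189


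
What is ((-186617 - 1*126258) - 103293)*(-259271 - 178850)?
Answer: 182331940328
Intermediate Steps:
((-186617 - 1*126258) - 103293)*(-259271 - 178850) = ((-186617 - 126258) - 103293)*(-438121) = (-312875 - 103293)*(-438121) = -416168*(-438121) = 182331940328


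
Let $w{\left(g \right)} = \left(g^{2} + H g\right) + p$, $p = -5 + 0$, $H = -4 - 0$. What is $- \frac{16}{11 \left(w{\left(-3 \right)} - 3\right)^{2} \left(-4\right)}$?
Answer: $\frac{4}{1859} \approx 0.0021517$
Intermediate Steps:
$H = -4$ ($H = -4 + 0 = -4$)
$p = -5$
$w{\left(g \right)} = -5 + g^{2} - 4 g$ ($w{\left(g \right)} = \left(g^{2} - 4 g\right) - 5 = -5 + g^{2} - 4 g$)
$- \frac{16}{11 \left(w{\left(-3 \right)} - 3\right)^{2} \left(-4\right)} = - \frac{16}{11 \left(\left(-5 + \left(-3\right)^{2} - -12\right) - 3\right)^{2} \left(-4\right)} = - \frac{16}{11 \left(\left(-5 + 9 + 12\right) - 3\right)^{2} \left(-4\right)} = - \frac{16}{11 \left(16 - 3\right)^{2} \left(-4\right)} = - \frac{16}{11 \cdot 13^{2} \left(-4\right)} = - \frac{16}{11 \cdot 169 \left(-4\right)} = - \frac{16}{1859 \left(-4\right)} = - \frac{16}{-7436} = \left(-16\right) \left(- \frac{1}{7436}\right) = \frac{4}{1859}$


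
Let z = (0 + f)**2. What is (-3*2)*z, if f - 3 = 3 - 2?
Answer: -96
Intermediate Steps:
f = 4 (f = 3 + (3 - 2) = 3 + 1 = 4)
z = 16 (z = (0 + 4)**2 = 4**2 = 16)
(-3*2)*z = -3*2*16 = -6*16 = -96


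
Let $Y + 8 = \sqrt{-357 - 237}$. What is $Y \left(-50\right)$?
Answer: $400 - 150 i \sqrt{66} \approx 400.0 - 1218.6 i$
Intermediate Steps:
$Y = -8 + 3 i \sqrt{66}$ ($Y = -8 + \sqrt{-357 - 237} = -8 + \sqrt{-594} = -8 + 3 i \sqrt{66} \approx -8.0 + 24.372 i$)
$Y \left(-50\right) = \left(-8 + 3 i \sqrt{66}\right) \left(-50\right) = 400 - 150 i \sqrt{66}$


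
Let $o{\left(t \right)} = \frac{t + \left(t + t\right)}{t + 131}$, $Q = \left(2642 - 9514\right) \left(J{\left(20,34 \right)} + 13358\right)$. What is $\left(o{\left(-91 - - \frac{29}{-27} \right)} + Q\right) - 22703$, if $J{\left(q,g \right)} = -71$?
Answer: $- \frac{95988853775}{1051} \approx -9.1331 \cdot 10^{7}$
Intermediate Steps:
$Q = -91308264$ ($Q = \left(2642 - 9514\right) \left(-71 + 13358\right) = \left(-6872\right) 13287 = -91308264$)
$o{\left(t \right)} = \frac{3 t}{131 + t}$ ($o{\left(t \right)} = \frac{t + 2 t}{131 + t} = \frac{3 t}{131 + t}$)
$\left(o{\left(-91 - - \frac{29}{-27} \right)} + Q\right) - 22703 = \left(\frac{3 \left(-91 - - \frac{29}{-27}\right)}{131 - \left(91 - \frac{29}{-27}\right)} - 91308264\right) - 22703 = \left(\frac{3 \left(-91 - \left(-29\right) \left(- \frac{1}{27}\right)\right)}{131 - \left(91 - - \frac{29}{27}\right)} - 91308264\right) - 22703 = \left(\frac{3 \left(-91 - \frac{29}{27}\right)}{131 - \frac{2486}{27}} - 91308264\right) - 22703 = \left(3 \left(- \frac{2486}{27}\right) \frac{1}{131 - \frac{2486}{27}} - 91308264\right) - 22703 = \left(3 \left(- \frac{2486}{27}\right) \frac{1}{\frac{1051}{27}} - 91308264\right) - 22703 = \left(3 \left(- \frac{2486}{27}\right) \frac{27}{1051} - 91308264\right) - 22703 = \left(- \frac{7458}{1051} - 91308264\right) - 22703 = - \frac{95964992922}{1051} - 22703 = - \frac{95988853775}{1051}$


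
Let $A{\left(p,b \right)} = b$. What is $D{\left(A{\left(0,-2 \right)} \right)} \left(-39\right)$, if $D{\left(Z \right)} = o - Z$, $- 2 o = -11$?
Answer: $- \frac{585}{2} \approx -292.5$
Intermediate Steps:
$o = \frac{11}{2}$ ($o = \left(- \frac{1}{2}\right) \left(-11\right) = \frac{11}{2} \approx 5.5$)
$D{\left(Z \right)} = \frac{11}{2} - Z$
$D{\left(A{\left(0,-2 \right)} \right)} \left(-39\right) = \left(\frac{11}{2} - -2\right) \left(-39\right) = \left(\frac{11}{2} + 2\right) \left(-39\right) = \frac{15}{2} \left(-39\right) = - \frac{585}{2}$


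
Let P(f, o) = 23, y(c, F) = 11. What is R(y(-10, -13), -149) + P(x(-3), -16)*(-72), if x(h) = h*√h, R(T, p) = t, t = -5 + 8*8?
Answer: -1597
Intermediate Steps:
t = 59 (t = -5 + 64 = 59)
R(T, p) = 59
x(h) = h^(3/2)
R(y(-10, -13), -149) + P(x(-3), -16)*(-72) = 59 + 23*(-72) = 59 - 1656 = -1597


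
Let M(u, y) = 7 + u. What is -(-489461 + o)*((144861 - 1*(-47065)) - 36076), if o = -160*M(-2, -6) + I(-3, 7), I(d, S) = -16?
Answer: 76409670450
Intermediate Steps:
o = -816 (o = -160*(7 - 2) - 16 = -160*5 - 16 = -800 - 16 = -816)
-(-489461 + o)*((144861 - 1*(-47065)) - 36076) = -(-489461 - 816)*((144861 - 1*(-47065)) - 36076) = -(-490277)*((144861 + 47065) - 36076) = -(-490277)*(191926 - 36076) = -(-490277)*155850 = -1*(-76409670450) = 76409670450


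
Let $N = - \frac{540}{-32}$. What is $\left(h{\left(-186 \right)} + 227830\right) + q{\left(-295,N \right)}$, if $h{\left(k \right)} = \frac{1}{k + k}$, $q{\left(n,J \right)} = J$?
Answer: $\frac{169518073}{744} \approx 2.2785 \cdot 10^{5}$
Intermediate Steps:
$N = \frac{135}{8}$ ($N = \left(-540\right) \left(- \frac{1}{32}\right) = \frac{135}{8} \approx 16.875$)
$h{\left(k \right)} = \frac{1}{2 k}$
$\left(h{\left(-186 \right)} + 227830\right) + q{\left(-295,N \right)} = \left(\frac{1}{2 \left(-186\right)} + 227830\right) + \frac{135}{8} = \left(\frac{1}{2} \left(- \frac{1}{186}\right) + 227830\right) + \frac{135}{8} = \left(- \frac{1}{372} + 227830\right) + \frac{135}{8} = \frac{84752759}{372} + \frac{135}{8} = \frac{169518073}{744}$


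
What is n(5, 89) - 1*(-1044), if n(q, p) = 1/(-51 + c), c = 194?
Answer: 149293/143 ≈ 1044.0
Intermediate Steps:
n(q, p) = 1/143 (n(q, p) = 1/(-51 + 194) = 1/143)
n(5, 89) - 1*(-1044) = 1/143 - 1*(-1044) = 1/143 + 1044 = 149293/143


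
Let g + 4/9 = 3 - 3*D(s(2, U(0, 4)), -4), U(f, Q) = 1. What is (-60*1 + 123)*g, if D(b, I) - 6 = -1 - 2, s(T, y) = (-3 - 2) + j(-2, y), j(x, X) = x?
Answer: -406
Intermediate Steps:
s(T, y) = -7 (s(T, y) = (-3 - 2) - 2 = -5 - 2 = -7)
D(b, I) = 3 (D(b, I) = 6 + (-1 - 2) = 6 - 3 = 3)
g = -58/9 (g = -4/9 + (3 - 3*3) = -4/9 + (3 - 9) = -4/9 - 6 = -58/9 ≈ -6.4444)
(-60*1 + 123)*g = (-60*1 + 123)*(-58/9) = (-60 + 123)*(-58/9) = 63*(-58/9) = -406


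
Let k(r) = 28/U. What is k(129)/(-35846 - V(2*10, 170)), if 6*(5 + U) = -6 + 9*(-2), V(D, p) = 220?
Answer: 14/162297 ≈ 8.6262e-5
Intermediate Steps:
U = -9 (U = -5 + (-6 + 9*(-2))/6 = -5 + (-6 - 18)/6 = -5 + (⅙)*(-24) = -5 - 4 = -9)
k(r) = -28/9 (k(r) = 28/(-9) = 28*(-⅑) = -28/9)
k(129)/(-35846 - V(2*10, 170)) = -28/(9*(-35846 - 1*220)) = -28/(9*(-35846 - 220)) = -28/9/(-36066) = -28/9*(-1/36066) = 14/162297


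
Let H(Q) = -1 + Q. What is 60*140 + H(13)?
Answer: 8412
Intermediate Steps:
60*140 + H(13) = 60*140 + (-1 + 13) = 8400 + 12 = 8412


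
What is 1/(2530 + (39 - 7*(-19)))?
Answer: 1/2702 ≈ 0.00037010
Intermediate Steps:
1/(2530 + (39 - 7*(-19))) = 1/(2530 + (39 + 133)) = 1/(2530 + 172) = 1/2702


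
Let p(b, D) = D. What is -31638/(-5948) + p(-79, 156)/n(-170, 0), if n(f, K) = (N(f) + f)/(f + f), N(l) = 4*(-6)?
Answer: 80404923/288478 ≈ 278.72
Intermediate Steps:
N(l) = -24
n(f, K) = (-24 + f)/(2*f) (n(f, K) = (-24 + f)/(f + f) = (-24 + f)/((2*f)) = (-24 + f)*(1/(2*f)) = (-24 + f)/(2*f))
-31638/(-5948) + p(-79, 156)/n(-170, 0) = -31638/(-5948) + 156/(((½)*(-24 - 170)/(-170))) = -31638*(-1/5948) + 156/(((½)*(-1/170)*(-194))) = 15819/2974 + 156/(97/170) = 15819/2974 + 156*(170/97) = 15819/2974 + 26520/97 = 80404923/288478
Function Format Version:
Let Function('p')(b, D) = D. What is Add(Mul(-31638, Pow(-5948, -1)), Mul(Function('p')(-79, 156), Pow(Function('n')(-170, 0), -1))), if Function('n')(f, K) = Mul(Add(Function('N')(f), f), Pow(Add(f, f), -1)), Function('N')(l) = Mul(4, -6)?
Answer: Rational(80404923, 288478) ≈ 278.72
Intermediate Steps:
Function('N')(l) = -24
Function('n')(f, K) = Mul(Rational(1, 2), Pow(f, -1), Add(-24, f)) (Function('n')(f, K) = Mul(Add(-24, f), Pow(Add(f, f), -1)) = Mul(Add(-24, f), Pow(Mul(2, f), -1)) = Mul(Add(-24, f), Mul(Rational(1, 2), Pow(f, -1))) = Mul(Rational(1, 2), Pow(f, -1), Add(-24, f)))
Add(Mul(-31638, Pow(-5948, -1)), Mul(Function('p')(-79, 156), Pow(Function('n')(-170, 0), -1))) = Add(Mul(-31638, Pow(-5948, -1)), Mul(156, Pow(Mul(Rational(1, 2), Pow(-170, -1), Add(-24, -170)), -1))) = Add(Mul(-31638, Rational(-1, 5948)), Mul(156, Pow(Mul(Rational(1, 2), Rational(-1, 170), -194), -1))) = Add(Rational(15819, 2974), Mul(156, Pow(Rational(97, 170), -1))) = Add(Rational(15819, 2974), Mul(156, Rational(170, 97))) = Add(Rational(15819, 2974), Rational(26520, 97)) = Rational(80404923, 288478)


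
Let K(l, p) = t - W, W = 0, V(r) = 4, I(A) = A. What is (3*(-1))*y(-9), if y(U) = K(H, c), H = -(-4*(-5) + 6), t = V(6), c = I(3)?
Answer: -12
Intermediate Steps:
c = 3
t = 4
H = -26 (H = -(20 + 6) = -1*26 = -26)
K(l, p) = 4 (K(l, p) = 4 - 1*0 = 4 + 0 = 4)
y(U) = 4
(3*(-1))*y(-9) = (3*(-1))*4 = -3*4 = -12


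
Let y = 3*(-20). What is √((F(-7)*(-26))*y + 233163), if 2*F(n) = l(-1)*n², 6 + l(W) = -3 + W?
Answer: I*√149037 ≈ 386.05*I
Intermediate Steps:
l(W) = -9 + W (l(W) = -6 + (-3 + W) = -9 + W)
y = -60
F(n) = -5*n² (F(n) = ((-9 - 1)*n²)/2 = (-10*n²)/2 = -5*n²)
√((F(-7)*(-26))*y + 233163) = √((-5*(-7)²*(-26))*(-60) + 233163) = √((-5*49*(-26))*(-60) + 233163) = √(-245*(-26)*(-60) + 233163) = √(6370*(-60) + 233163) = √(-382200 + 233163) = √(-149037) = I*√149037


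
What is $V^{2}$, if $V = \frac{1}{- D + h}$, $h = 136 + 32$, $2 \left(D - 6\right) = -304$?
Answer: $\frac{1}{98596} \approx 1.0142 \cdot 10^{-5}$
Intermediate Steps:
$D = -146$ ($D = 6 + \frac{1}{2} \left(-304\right) = 6 - 152 = -146$)
$h = 168$
$V = \frac{1}{314}$ ($V = \frac{1}{\left(-1\right) \left(-146\right) + 168} = \frac{1}{146 + 168} = \frac{1}{314} \approx 0.0031847$)
$V^{2} = \left(\frac{1}{314}\right)^{2} = \frac{1}{98596}$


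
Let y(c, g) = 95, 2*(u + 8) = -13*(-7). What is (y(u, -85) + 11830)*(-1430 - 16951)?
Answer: -219193425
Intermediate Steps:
u = 75/2 (u = -8 + (-13*(-7))/2 = -8 + (1/2)*91 = -8 + 91/2 = 75/2 ≈ 37.500)
(y(u, -85) + 11830)*(-1430 - 16951) = (95 + 11830)*(-1430 - 16951) = 11925*(-18381) = -219193425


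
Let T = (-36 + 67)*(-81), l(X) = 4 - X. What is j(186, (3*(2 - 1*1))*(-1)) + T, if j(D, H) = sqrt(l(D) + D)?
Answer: -2509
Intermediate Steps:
j(D, H) = 2 (j(D, H) = sqrt((4 - D) + D) = sqrt(4) = 2)
T = -2511 (T = 31*(-81) = -2511)
j(186, (3*(2 - 1*1))*(-1)) + T = 2 - 2511 = -2509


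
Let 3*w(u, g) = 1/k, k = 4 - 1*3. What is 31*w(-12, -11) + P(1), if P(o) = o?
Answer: 34/3 ≈ 11.333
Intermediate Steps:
k = 1 (k = 4 - 3 = 1)
w(u, g) = 1/3 (w(u, g) = (1/3)/1 = (1/3)*1 = 1/3)
31*w(-12, -11) + P(1) = 31*(1/3) + 1 = 31/3 + 1 = 34/3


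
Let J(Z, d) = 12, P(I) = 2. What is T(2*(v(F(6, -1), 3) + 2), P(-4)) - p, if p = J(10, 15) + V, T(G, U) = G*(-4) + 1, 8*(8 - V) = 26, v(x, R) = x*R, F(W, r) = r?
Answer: -31/4 ≈ -7.7500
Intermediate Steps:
v(x, R) = R*x
V = 19/4 (V = 8 - ⅛*26 = 8 - 13/4 = 19/4 ≈ 4.7500)
T(G, U) = 1 - 4*G (T(G, U) = -4*G + 1 = 1 - 4*G)
p = 67/4 (p = 12 + 19/4 = 67/4 ≈ 16.750)
T(2*(v(F(6, -1), 3) + 2), P(-4)) - p = (1 - 8*(3*(-1) + 2)) - 1*67/4 = (1 - 8*(-3 + 2)) - 67/4 = (1 - 8*(-1)) - 67/4 = (1 - 4*(-2)) - 67/4 = (1 + 8) - 67/4 = 9 - 67/4 = -31/4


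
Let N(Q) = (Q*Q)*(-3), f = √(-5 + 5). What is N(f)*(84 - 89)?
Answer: 0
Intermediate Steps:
f = 0 (f = √0 = 0)
N(Q) = -3*Q² (N(Q) = Q²*(-3) = -3*Q²)
N(f)*(84 - 89) = (-3*0²)*(84 - 89) = -3*0*(-5) = 0*(-5) = 0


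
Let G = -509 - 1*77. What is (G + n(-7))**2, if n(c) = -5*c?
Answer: 303601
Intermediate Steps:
G = -586 (G = -509 - 77 = -586)
(G + n(-7))**2 = (-586 - 5*(-7))**2 = (-586 + 35)**2 = (-551)**2 = 303601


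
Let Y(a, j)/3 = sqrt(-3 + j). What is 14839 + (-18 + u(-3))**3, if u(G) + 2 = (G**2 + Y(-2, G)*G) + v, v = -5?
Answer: 34071 - 2538*I*sqrt(6) ≈ 34071.0 - 6216.8*I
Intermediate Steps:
Y(a, j) = 3*sqrt(-3 + j)
u(G) = -7 + G**2 + 3*G*sqrt(-3 + G) (u(G) = -2 + ((G**2 + (3*sqrt(-3 + G))*G) - 5) = -2 + ((G**2 + 3*G*sqrt(-3 + G)) - 5) = -2 + (-5 + G**2 + 3*G*sqrt(-3 + G)) = -7 + G**2 + 3*G*sqrt(-3 + G))
14839 + (-18 + u(-3))**3 = 14839 + (-18 + (-7 + (-3)**2 + 3*(-3)*sqrt(-3 - 3)))**3 = 14839 + (-18 + (-7 + 9 + 3*(-3)*sqrt(-6)))**3 = 14839 + (-18 + (-7 + 9 + 3*(-3)*(I*sqrt(6))))**3 = 14839 + (-18 + (-7 + 9 - 9*I*sqrt(6)))**3 = 14839 + (-18 + (2 - 9*I*sqrt(6)))**3 = 14839 + (-16 - 9*I*sqrt(6))**3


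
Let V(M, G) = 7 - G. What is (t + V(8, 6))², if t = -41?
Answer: 1600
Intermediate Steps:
(t + V(8, 6))² = (-41 + (7 - 1*6))² = (-41 + (7 - 6))² = (-41 + 1)² = (-40)² = 1600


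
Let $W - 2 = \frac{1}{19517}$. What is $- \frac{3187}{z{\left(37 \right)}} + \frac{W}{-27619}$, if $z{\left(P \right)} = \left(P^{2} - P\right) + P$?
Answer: $- \frac{1717973992216}{737945791487} \approx -2.328$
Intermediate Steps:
$z{\left(P \right)} = P^{2}$
$W = \frac{39035}{19517}$ ($W = 2 + \frac{1}{19517} = \frac{39035}{19517} \approx 2.0$)
$- \frac{3187}{z{\left(37 \right)}} + \frac{W}{-27619} = - \frac{3187}{37^{2}} + \frac{39035}{19517 \left(-27619\right)} = - \frac{3187}{1369} + \frac{39035}{19517} \left(- \frac{1}{27619}\right) = \left(-3187\right) \frac{1}{1369} - \frac{39035}{539040023} = - \frac{3187}{1369} - \frac{39035}{539040023} = - \frac{1717973992216}{737945791487}$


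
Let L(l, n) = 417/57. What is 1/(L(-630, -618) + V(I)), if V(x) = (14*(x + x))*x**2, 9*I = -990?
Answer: -19/708091861 ≈ -2.6833e-8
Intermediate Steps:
L(l, n) = 139/19 (L(l, n) = 417*(1/57) = 139/19)
I = -110 (I = (1/9)*(-990) = -110)
V(x) = 28*x**3 (V(x) = (14*(2*x))*x**2 = (28*x)*x**2 = 28*x**3)
1/(L(-630, -618) + V(I)) = 1/(139/19 + 28*(-110)**3) = 1/(139/19 + 28*(-1331000)) = 1/(139/19 - 37268000) = 1/(-708091861/19) = -19/708091861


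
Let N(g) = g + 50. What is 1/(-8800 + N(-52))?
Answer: -1/8802 ≈ -0.00011361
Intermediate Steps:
N(g) = 50 + g
1/(-8800 + N(-52)) = 1/(-8800 + (50 - 52)) = 1/(-8800 - 2) = 1/(-8802) = -1/8802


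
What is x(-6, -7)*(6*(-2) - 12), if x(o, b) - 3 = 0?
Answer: -72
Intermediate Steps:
x(o, b) = 3 (x(o, b) = 3 + 0 = 3)
x(-6, -7)*(6*(-2) - 12) = 3*(6*(-2) - 12) = 3*(-12 - 12) = 3*(-24) = -72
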